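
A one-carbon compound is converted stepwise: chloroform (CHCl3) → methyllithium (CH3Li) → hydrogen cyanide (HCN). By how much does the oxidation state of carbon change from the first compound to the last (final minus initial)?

0

Carbon oxidation states along the series — chloroform: +2, methyllithium: -4, hydrogen cyanide: +2.
Net change = +2 − (+2) = 0.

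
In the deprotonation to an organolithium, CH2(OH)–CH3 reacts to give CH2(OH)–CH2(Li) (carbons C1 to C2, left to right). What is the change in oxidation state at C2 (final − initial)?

0

Before: C2 has 1 bond to C, 3 bonds to H → oxidation state -3.
After: C2 has 1 bond to C, 2 bonds to H, 1 bond to Li → oxidation state -3.
Δ = -3 − (-3) = 0, so no net redox change at C2.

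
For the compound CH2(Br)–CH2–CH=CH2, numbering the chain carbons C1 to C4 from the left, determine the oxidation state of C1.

-1

Bonds to more-electronegative neighbours contribute +1 each, bonds to H or metals contribute −1 each, and C–C bonds contribute 0.
C1 has one bond to C (0), one bond to H (-1), one bond to Br (+1), one bond to H (-1).
Oxidation state = 0 − 1 + 1 − 1 = -1.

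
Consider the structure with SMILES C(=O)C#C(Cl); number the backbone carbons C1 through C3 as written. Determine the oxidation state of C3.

+1

Each bond to a more electronegative atom (O, N, halogen) counts +1, each bond to a less electronegative atom (H, metal, B, Si) counts −1, and each C–C bond counts 0.
C3 has a triple bond to C (3×0 = 0), one bond to Cl (+1).
Oxidation state = 0 + 1 = +1.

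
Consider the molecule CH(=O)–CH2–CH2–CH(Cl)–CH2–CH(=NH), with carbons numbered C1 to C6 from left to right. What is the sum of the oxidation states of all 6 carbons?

Tallying each carbon's bonds:
C1: 1C, 1H, 2O → 0 − 1 + 2 = +1
C2: 2C, 2H → 0 − 2 = -2
C3: 2C, 2H → 0 − 2 = -2
C4: 2C, 1H, 1Cl → 0 − 1 + 1 = 0
C5: 2C, 2H → 0 − 2 = -2
C6: 1C, 1H, 2N → 0 − 1 + 2 = +1
Sum = +1 − 2 − 2 + 0 − 2 + 1 = -4.

-4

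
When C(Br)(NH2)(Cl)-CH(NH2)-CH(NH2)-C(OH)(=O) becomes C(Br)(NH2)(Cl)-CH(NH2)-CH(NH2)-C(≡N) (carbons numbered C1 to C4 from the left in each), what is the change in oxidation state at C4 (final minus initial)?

Before: C4 has 1 bond to C, 3 bonds to O → oxidation state +3.
After: C4 has 1 bond to C, 3 bonds to N → oxidation state +3.
Δ = +3 − (+3) = 0, so no net redox change at C4.

0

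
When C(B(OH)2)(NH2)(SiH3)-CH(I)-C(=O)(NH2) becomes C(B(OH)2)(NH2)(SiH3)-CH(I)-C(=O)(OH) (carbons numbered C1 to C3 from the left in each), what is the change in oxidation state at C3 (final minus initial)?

Before: C3 has 1 bond to C, 2 bonds to O, 1 bond to N → oxidation state +3.
After: C3 has 1 bond to C, 3 bonds to O → oxidation state +3.
Δ = +3 − (+3) = 0, so no net redox change at C3.

0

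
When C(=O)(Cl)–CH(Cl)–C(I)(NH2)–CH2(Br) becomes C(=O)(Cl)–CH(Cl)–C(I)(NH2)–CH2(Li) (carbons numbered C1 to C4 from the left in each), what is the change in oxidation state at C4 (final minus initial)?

-2

Before: C4 has 1 bond to C, 2 bonds to H, 1 bond to Br → oxidation state -1.
After: C4 has 1 bond to C, 2 bonds to H, 1 bond to Li → oxidation state -3.
Δ = -3 − (-1) = -2, so this is a reduction at C4.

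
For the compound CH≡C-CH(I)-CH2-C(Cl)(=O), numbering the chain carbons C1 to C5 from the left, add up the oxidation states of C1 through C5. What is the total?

0

Bonds to more-electronegative neighbours contribute +1 each, bonds to H or metals contribute −1 each, and C–C bonds contribute 0. Tallying each carbon:
C1: 3C, 1H → 0 − 1 = -1
C2: 4C → 0 = 0
C3: 2C, 1H, 1I → 0 − 1 + 1 = 0
C4: 2C, 2H → 0 − 2 = -2
C5: 1C, 2O, 1Cl → 0 + 2 + 1 = +3
Sum = -1 + 0 + 0 − 2 + 3 = 0.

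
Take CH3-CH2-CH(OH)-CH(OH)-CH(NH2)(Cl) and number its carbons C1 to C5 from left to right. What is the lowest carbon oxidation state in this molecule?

-3

Assign +1 per bond to O/N/halogen, −1 per bond to H or an electropositive element, and 0 per bond to carbon. Tallying each carbon:
C1: 1C, 3H → 0 − 3 = -3
C2: 2C, 2H → 0 − 2 = -2
C3: 2C, 1H, 1O → 0 − 1 + 1 = 0
C4: 2C, 1H, 1O → 0 − 1 + 1 = 0
C5: 1C, 1H, 1N, 1Cl → 0 − 1 + 1 + 1 = +1
The lowest value is -3.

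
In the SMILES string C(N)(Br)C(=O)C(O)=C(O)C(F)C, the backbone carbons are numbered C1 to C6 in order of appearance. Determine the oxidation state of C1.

+1

Assign +1 per bond to O/N/halogen, −1 per bond to H or an electropositive element, and 0 per bond to carbon.
C1 has one bond to C (0), one bond to N (+1), one bond to Br (+1), one bond to H (-1).
Oxidation state = 0 + 1 + 1 − 1 = +1.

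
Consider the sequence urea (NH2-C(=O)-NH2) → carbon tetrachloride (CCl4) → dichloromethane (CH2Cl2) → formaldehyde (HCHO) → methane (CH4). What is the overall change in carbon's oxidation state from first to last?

-8

Carbon oxidation states along the series — urea: +4, carbon tetrachloride: +4, dichloromethane: 0, formaldehyde: 0, methane: -4.
Net change = -4 − (+4) = -8.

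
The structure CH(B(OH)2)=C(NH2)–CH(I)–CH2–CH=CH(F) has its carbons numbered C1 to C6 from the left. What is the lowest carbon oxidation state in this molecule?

Bonds to more-electronegative neighbours contribute +1 each, bonds to H or metals contribute −1 each, and C–C bonds contribute 0. Tallying each carbon:
C1: 2C, 1H, 1B → 0 − 1 − 1 = -2
C2: 3C, 1N → 0 + 1 = +1
C3: 2C, 1H, 1I → 0 − 1 + 1 = 0
C4: 2C, 2H → 0 − 2 = -2
C5: 3C, 1H → 0 − 1 = -1
C6: 2C, 1H, 1F → 0 − 1 + 1 = 0
The lowest value is -2.

-2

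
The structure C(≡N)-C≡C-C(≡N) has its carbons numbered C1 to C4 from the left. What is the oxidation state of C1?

Assign +1 per bond to O/N/halogen, −1 per bond to H or an electropositive element, and 0 per bond to carbon.
C1 has one bond to C (0), a triple bond to N (3×+1 = +3).
Oxidation state = 0 + 3 = +3.

+3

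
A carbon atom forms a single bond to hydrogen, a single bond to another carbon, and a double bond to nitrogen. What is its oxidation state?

The carbon has one bond to C (0), a double bond to N (2×+1 = +2), one bond to H (-1).
Oxidation state = 0 + 2 − 1 = +1.

+1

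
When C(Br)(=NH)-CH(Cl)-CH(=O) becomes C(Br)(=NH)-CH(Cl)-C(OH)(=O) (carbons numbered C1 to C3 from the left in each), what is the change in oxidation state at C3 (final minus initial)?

+2

Before: C3 has 1 bond to C, 1 bond to H, 2 bonds to O → oxidation state +1.
After: C3 has 1 bond to C, 3 bonds to O → oxidation state +3.
Δ = +3 − (+1) = +2, so this is an oxidation at C3.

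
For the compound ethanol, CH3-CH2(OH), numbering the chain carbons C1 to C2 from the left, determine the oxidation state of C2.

C2 has one bond to H (-1), one bond to H (-1), one bond to O (+1), one bond to C (0).
Oxidation state = -1 − 1 + 1 + 0 = -1.

-1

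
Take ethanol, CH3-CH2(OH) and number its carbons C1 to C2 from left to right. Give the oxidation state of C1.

C1 has one bond to H (-1), one bond to H (-1), one bond to H (-1), one bond to C (0).
Oxidation state = -1 − 1 − 1 + 0 = -3.

-3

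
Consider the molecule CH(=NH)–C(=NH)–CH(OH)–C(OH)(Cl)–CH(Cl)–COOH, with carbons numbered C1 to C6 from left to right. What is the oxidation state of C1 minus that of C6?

C1: 1C, 1H, 2N → 0 − 1 + 2 = +1
C6: 1C, 3O → 0 + 3 = +3
Difference: +1 − (+3) = -2.

-2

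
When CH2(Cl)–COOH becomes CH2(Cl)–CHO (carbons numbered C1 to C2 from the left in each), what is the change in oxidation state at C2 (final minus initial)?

-2

Before: C2 has 1 bond to C, 3 bonds to O → oxidation state +3.
After: C2 has 1 bond to C, 1 bond to H, 2 bonds to O → oxidation state +1.
Δ = +1 − (+3) = -2, so this is a reduction at C2.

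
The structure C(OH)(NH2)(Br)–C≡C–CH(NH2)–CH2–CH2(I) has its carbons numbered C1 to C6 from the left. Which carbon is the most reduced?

Each bond to a more electronegative atom (O, N, halogen) counts +1, each bond to a less electronegative atom (H, metal, B, Si) counts −1, and each C–C bond counts 0. Tallying each carbon:
C1: 1C, 1O, 1N, 1Br → 0 + 1 + 1 + 1 = +3
C2: 4C → 0 = 0
C3: 4C → 0 = 0
C4: 2C, 1H, 1N → 0 − 1 + 1 = 0
C5: 2C, 2H → 0 − 2 = -2
C6: 1C, 2H, 1I → 0 − 2 + 1 = -1
The most reduced carbon is C5 at -2.

C5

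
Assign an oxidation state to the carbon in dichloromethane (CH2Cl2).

Assign +1 per bond to O/N/halogen, −1 per bond to H or an electropositive element, and 0 per bond to carbon.
The carbon has one bond to H (-1), one bond to H (-1), one bond to Cl (+1), one bond to Cl (+1).
Oxidation state = -1 − 1 + 1 + 1 = 0.

0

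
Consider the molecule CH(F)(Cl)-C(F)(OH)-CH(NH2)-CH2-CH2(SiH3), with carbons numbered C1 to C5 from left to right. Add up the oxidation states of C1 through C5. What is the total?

-2

Tallying each carbon's bonds:
C1: 1C, 1H, 1F, 1Cl → 0 − 1 + 1 + 1 = +1
C2: 2C, 1O, 1F → 0 + 1 + 1 = +2
C3: 2C, 1H, 1N → 0 − 1 + 1 = 0
C4: 2C, 2H → 0 − 2 = -2
C5: 1C, 2H, 1Si → 0 − 2 − 1 = -3
Sum = +1 + 2 + 0 − 2 − 3 = -2.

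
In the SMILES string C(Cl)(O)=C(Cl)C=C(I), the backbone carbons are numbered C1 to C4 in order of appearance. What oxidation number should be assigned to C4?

Count +1 for every bond to an atom more electronegative than carbon and −1 for every bond to one less electronegative; C–C bonds are 0.
C4 has a double bond to C (2×0 = 0), one bond to I (+1), one bond to H (-1).
Oxidation state = 0 + 1 − 1 = 0.

0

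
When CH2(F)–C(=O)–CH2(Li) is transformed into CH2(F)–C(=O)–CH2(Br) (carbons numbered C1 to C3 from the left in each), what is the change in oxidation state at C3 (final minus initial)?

Before: C3 has 1 bond to C, 2 bonds to H, 1 bond to Li → oxidation state -3.
After: C3 has 1 bond to C, 2 bonds to H, 1 bond to Br → oxidation state -1.
Δ = -1 − (-3) = +2, so this is an oxidation at C3.

+2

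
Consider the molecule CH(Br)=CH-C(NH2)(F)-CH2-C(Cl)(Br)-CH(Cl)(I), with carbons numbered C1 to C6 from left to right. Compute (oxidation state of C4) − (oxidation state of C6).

C4: 2C, 2H → 0 − 2 = -2
C6: 1C, 1H, 1Cl, 1I → 0 − 1 + 1 + 1 = +1
Difference: -2 − (+1) = -3.

-3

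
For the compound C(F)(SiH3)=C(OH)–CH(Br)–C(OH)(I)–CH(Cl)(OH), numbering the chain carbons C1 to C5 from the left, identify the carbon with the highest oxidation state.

Tallying each carbon's bonds:
C1: 2C, 1F, 1Si → 0 + 1 − 1 = 0
C2: 3C, 1O → 0 + 1 = +1
C3: 2C, 1H, 1Br → 0 − 1 + 1 = 0
C4: 2C, 1O, 1I → 0 + 1 + 1 = +2
C5: 1C, 1H, 1O, 1Cl → 0 − 1 + 1 + 1 = +1
The most oxidised carbon is C4 at +2.

C4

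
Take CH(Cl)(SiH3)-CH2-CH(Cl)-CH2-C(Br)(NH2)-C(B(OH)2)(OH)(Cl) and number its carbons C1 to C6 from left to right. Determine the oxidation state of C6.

+1

Assign +1 per bond to O/N/halogen, −1 per bond to H or an electropositive element, and 0 per bond to carbon.
C6 has one bond to C (0), one bond to B (-1), one bond to O (+1), one bond to Cl (+1).
Oxidation state = 0 − 1 + 1 + 1 = +1.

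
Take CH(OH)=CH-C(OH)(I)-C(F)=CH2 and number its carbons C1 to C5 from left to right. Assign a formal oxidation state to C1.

C1 has a double bond to C (2×0 = 0), one bond to H (-1), one bond to O (+1).
Oxidation state = 0 − 1 + 1 = 0.

0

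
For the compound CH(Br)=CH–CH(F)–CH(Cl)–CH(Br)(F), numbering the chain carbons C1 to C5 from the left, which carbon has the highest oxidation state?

C5

Count +1 for every bond to an atom more electronegative than carbon and −1 for every bond to one less electronegative; C–C bonds are 0. Tallying each carbon:
C1: 2C, 1H, 1Br → 0 − 1 + 1 = 0
C2: 3C, 1H → 0 − 1 = -1
C3: 2C, 1H, 1F → 0 − 1 + 1 = 0
C4: 2C, 1H, 1Cl → 0 − 1 + 1 = 0
C5: 1C, 1H, 1F, 1Br → 0 − 1 + 1 + 1 = +1
The most oxidised carbon is C5 at +1.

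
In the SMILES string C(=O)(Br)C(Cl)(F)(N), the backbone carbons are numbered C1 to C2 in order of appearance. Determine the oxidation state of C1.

+3

C1 has one bond to C (0), a double bond to O (2×+1 = +2), one bond to Br (+1).
Oxidation state = 0 + 2 + 1 = +3.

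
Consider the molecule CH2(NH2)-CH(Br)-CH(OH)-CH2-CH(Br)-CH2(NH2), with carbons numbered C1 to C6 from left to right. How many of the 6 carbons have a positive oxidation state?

Tallying each carbon's bonds:
C1: 1C, 2H, 1N → 0 − 2 + 1 = -1
C2: 2C, 1H, 1Br → 0 − 1 + 1 = 0
C3: 2C, 1H, 1O → 0 − 1 + 1 = 0
C4: 2C, 2H → 0 − 2 = -2
C5: 2C, 1H, 1Br → 0 − 1 + 1 = 0
C6: 1C, 2H, 1N → 0 − 2 + 1 = -1
0 carbons meet the condition.

0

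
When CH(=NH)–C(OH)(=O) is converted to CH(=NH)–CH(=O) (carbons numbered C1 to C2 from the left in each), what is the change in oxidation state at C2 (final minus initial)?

-2

Before: C2 has 1 bond to C, 3 bonds to O → oxidation state +3.
After: C2 has 1 bond to C, 1 bond to H, 2 bonds to O → oxidation state +1.
Δ = +1 − (+3) = -2, so this is a reduction at C2.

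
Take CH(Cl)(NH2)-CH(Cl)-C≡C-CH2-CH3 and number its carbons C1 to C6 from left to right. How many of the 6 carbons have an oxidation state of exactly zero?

3

Count +1 for every bond to an atom more electronegative than carbon and −1 for every bond to one less electronegative; C–C bonds are 0. Tallying each carbon:
C1: 1C, 1H, 1N, 1Cl → 0 − 1 + 1 + 1 = +1
C2: 2C, 1H, 1Cl → 0 − 1 + 1 = 0
C3: 4C → 0 = 0
C4: 4C → 0 = 0
C5: 2C, 2H → 0 − 2 = -2
C6: 1C, 3H → 0 − 3 = -3
3 carbons (C2, C3, C4) meet the condition.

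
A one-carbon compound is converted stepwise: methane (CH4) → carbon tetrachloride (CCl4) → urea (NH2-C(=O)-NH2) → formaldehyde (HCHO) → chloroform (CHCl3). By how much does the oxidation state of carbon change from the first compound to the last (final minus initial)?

Carbon oxidation states along the series — methane: -4, carbon tetrachloride: +4, urea: +4, formaldehyde: 0, chloroform: +2.
Net change = +2 − (-4) = +6.

+6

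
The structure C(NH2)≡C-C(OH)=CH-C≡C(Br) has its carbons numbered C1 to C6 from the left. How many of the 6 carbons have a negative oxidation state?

Tallying each carbon's bonds:
C1: 3C, 1N → 0 + 1 = +1
C2: 4C → 0 = 0
C3: 3C, 1O → 0 + 1 = +1
C4: 3C, 1H → 0 − 1 = -1
C5: 4C → 0 = 0
C6: 3C, 1Br → 0 + 1 = +1
1 carbon (C4) meets the condition.

1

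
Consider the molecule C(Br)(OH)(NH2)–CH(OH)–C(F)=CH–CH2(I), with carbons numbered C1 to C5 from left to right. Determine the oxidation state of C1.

+3

Assign +1 per bond to O/N/halogen, −1 per bond to H or an electropositive element, and 0 per bond to carbon.
C1 has one bond to C (0), one bond to Br (+1), one bond to O (+1), one bond to N (+1).
Oxidation state = 0 + 1 + 1 + 1 = +3.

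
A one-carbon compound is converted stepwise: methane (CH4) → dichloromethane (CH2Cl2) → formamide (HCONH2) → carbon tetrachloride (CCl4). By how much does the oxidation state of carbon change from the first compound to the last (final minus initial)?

+8

Carbon oxidation states along the series — methane: -4, dichloromethane: 0, formamide: +2, carbon tetrachloride: +4.
Net change = +4 − (-4) = +8.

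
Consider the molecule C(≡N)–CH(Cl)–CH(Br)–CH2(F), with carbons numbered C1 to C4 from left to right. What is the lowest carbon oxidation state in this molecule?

Tallying each carbon's bonds:
C1: 1C, 3N → 0 + 3 = +3
C2: 2C, 1H, 1Cl → 0 − 1 + 1 = 0
C3: 2C, 1H, 1Br → 0 − 1 + 1 = 0
C4: 1C, 2H, 1F → 0 − 2 + 1 = -1
The lowest value is -1.

-1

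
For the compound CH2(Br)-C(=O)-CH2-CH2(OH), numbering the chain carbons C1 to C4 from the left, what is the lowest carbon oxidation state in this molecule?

-2

Tallying each carbon's bonds:
C1: 1C, 2H, 1Br → 0 − 2 + 1 = -1
C2: 2C, 2O → 0 + 2 = +2
C3: 2C, 2H → 0 − 2 = -2
C4: 1C, 2H, 1O → 0 − 2 + 1 = -1
The lowest value is -2.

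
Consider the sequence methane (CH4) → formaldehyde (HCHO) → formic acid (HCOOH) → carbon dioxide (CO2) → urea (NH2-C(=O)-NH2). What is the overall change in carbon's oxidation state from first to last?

+8

Carbon oxidation states along the series — methane: -4, formaldehyde: 0, formic acid: +2, carbon dioxide: +4, urea: +4.
Net change = +4 − (-4) = +8.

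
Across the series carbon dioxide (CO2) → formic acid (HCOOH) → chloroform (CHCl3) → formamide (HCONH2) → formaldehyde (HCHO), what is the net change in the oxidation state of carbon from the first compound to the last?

Carbon oxidation states along the series — carbon dioxide: +4, formic acid: +2, chloroform: +2, formamide: +2, formaldehyde: 0.
Net change = 0 − (+4) = -4.

-4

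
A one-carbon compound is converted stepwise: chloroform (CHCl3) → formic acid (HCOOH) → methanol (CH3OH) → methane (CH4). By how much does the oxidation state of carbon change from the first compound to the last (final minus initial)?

Carbon oxidation states along the series — chloroform: +2, formic acid: +2, methanol: -2, methane: -4.
Net change = -4 − (+2) = -6.

-6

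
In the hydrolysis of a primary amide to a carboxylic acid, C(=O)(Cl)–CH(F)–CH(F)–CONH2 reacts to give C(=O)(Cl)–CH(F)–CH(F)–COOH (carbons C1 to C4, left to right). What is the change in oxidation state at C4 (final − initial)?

0

Before: C4 has 1 bond to C, 2 bonds to O, 1 bond to N → oxidation state +3.
After: C4 has 1 bond to C, 3 bonds to O → oxidation state +3.
Δ = +3 − (+3) = 0, so no net redox change at C4.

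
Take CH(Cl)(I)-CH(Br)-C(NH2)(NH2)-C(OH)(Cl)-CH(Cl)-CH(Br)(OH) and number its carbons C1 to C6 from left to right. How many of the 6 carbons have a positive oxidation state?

Tallying each carbon's bonds:
C1: 1C, 1H, 1Cl, 1I → 0 − 1 + 1 + 1 = +1
C2: 2C, 1H, 1Br → 0 − 1 + 1 = 0
C3: 2C, 2N → 0 + 2 = +2
C4: 2C, 1O, 1Cl → 0 + 1 + 1 = +2
C5: 2C, 1H, 1Cl → 0 − 1 + 1 = 0
C6: 1C, 1H, 1O, 1Br → 0 − 1 + 1 + 1 = +1
4 carbons (C1, C3, C4, C6) meet the condition.

4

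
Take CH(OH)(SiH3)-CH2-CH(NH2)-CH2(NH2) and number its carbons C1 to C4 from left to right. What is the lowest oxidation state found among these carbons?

Bonds to more-electronegative neighbours contribute +1 each, bonds to H or metals contribute −1 each, and C–C bonds contribute 0. Tallying each carbon:
C1: 1C, 1H, 1O, 1Si → 0 − 1 + 1 − 1 = -1
C2: 2C, 2H → 0 − 2 = -2
C3: 2C, 1H, 1N → 0 − 1 + 1 = 0
C4: 1C, 2H, 1N → 0 − 2 + 1 = -1
The lowest value is -2.

-2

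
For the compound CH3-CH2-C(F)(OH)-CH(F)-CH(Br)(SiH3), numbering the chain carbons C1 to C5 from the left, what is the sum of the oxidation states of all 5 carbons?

Bonds to more-electronegative neighbours contribute +1 each, bonds to H or metals contribute −1 each, and C–C bonds contribute 0. Tallying each carbon:
C1: 1C, 3H → 0 − 3 = -3
C2: 2C, 2H → 0 − 2 = -2
C3: 2C, 1O, 1F → 0 + 1 + 1 = +2
C4: 2C, 1H, 1F → 0 − 1 + 1 = 0
C5: 1C, 1H, 1Br, 1Si → 0 − 1 + 1 − 1 = -1
Sum = -3 − 2 + 2 + 0 − 1 = -4.

-4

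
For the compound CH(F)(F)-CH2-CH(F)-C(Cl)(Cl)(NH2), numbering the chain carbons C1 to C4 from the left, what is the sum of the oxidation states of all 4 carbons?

+2

Assign +1 per bond to O/N/halogen, −1 per bond to H or an electropositive element, and 0 per bond to carbon. Tallying each carbon:
C1: 1C, 1H, 2F → 0 − 1 + 2 = +1
C2: 2C, 2H → 0 − 2 = -2
C3: 2C, 1H, 1F → 0 − 1 + 1 = 0
C4: 1C, 1N, 2Cl → 0 + 1 + 2 = +3
Sum = +1 − 2 + 0 + 3 = +2.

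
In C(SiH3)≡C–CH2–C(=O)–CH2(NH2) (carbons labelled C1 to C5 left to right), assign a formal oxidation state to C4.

Each bond to a more electronegative atom (O, N, halogen) counts +1, each bond to a less electronegative atom (H, metal, B, Si) counts −1, and each C–C bond counts 0.
C4 has one bond to C (0), one bond to C (0), a double bond to O (2×+1 = +2).
Oxidation state = 0 + 0 + 2 = +2.

+2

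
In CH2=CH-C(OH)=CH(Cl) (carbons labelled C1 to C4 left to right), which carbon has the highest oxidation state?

C3

Tallying each carbon's bonds:
C1: 2C, 2H → 0 − 2 = -2
C2: 3C, 1H → 0 − 1 = -1
C3: 3C, 1O → 0 + 1 = +1
C4: 2C, 1H, 1Cl → 0 − 1 + 1 = 0
The most oxidised carbon is C3 at +1.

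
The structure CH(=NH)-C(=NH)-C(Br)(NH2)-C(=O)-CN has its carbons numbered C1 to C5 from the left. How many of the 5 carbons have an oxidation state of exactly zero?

Tallying each carbon's bonds:
C1: 1C, 1H, 2N → 0 − 1 + 2 = +1
C2: 2C, 2N → 0 + 2 = +2
C3: 2C, 1N, 1Br → 0 + 1 + 1 = +2
C4: 2C, 2O → 0 + 2 = +2
C5: 1C, 3N → 0 + 3 = +3
0 carbons meet the condition.

0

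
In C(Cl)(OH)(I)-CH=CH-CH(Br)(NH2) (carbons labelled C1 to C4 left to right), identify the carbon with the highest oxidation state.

C1

Tallying each carbon's bonds:
C1: 1C, 1O, 1Cl, 1I → 0 + 1 + 1 + 1 = +3
C2: 3C, 1H → 0 − 1 = -1
C3: 3C, 1H → 0 − 1 = -1
C4: 1C, 1H, 1N, 1Br → 0 − 1 + 1 + 1 = +1
The most oxidised carbon is C1 at +3.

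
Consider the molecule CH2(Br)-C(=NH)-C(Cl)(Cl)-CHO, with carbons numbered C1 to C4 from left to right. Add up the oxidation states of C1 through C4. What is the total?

Tallying each carbon's bonds:
C1: 1C, 2H, 1Br → 0 − 2 + 1 = -1
C2: 2C, 2N → 0 + 2 = +2
C3: 2C, 2Cl → 0 + 2 = +2
C4: 1C, 1H, 2O → 0 − 1 + 2 = +1
Sum = -1 + 2 + 2 + 1 = +4.

+4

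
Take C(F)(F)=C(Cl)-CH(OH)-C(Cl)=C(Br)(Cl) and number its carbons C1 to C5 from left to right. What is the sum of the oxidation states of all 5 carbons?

+6

Tallying each carbon's bonds:
C1: 2C, 2F → 0 + 2 = +2
C2: 3C, 1Cl → 0 + 1 = +1
C3: 2C, 1H, 1O → 0 − 1 + 1 = 0
C4: 3C, 1Cl → 0 + 1 = +1
C5: 2C, 1Cl, 1Br → 0 + 1 + 1 = +2
Sum = +2 + 1 + 0 + 1 + 2 = +6.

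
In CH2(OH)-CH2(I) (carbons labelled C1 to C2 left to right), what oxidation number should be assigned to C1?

-1

C1 has one bond to C (0), one bond to H (-1), one bond to H (-1), one bond to O (+1).
Oxidation state = 0 − 1 − 1 + 1 = -1.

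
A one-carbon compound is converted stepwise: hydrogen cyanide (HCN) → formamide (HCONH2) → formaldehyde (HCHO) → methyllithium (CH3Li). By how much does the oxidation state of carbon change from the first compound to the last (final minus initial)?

-6

Carbon oxidation states along the series — hydrogen cyanide: +2, formamide: +2, formaldehyde: 0, methyllithium: -4.
Net change = -4 − (+2) = -6.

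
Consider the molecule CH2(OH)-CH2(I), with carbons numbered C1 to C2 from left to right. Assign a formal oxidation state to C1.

-1

C1 has one bond to C (0), one bond to H (-1), one bond to O (+1), one bond to H (-1).
Oxidation state = 0 − 1 + 1 − 1 = -1.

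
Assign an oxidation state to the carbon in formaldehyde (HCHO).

Assign +1 per bond to O/N/halogen, −1 per bond to H or an electropositive element, and 0 per bond to carbon.
The carbon has one bond to H (-1), one bond to H (-1), a double bond to O (2×+1 = +2).
Oxidation state = -1 − 1 + 2 = 0.

0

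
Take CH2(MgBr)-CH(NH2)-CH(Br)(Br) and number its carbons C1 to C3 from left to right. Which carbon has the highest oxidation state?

C3

Tallying each carbon's bonds:
C1: 1C, 2H, 1Mg → 0 − 2 − 1 = -3
C2: 2C, 1H, 1N → 0 − 1 + 1 = 0
C3: 1C, 1H, 2Br → 0 − 1 + 2 = +1
The most oxidised carbon is C3 at +1.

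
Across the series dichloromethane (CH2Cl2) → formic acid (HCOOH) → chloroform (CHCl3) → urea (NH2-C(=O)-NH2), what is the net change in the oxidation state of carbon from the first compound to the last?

+4

Carbon oxidation states along the series — dichloromethane: 0, formic acid: +2, chloroform: +2, urea: +4.
Net change = +4 − (0) = +4.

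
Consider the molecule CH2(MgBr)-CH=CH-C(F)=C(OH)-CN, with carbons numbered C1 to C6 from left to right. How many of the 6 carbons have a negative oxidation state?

Tallying each carbon's bonds:
C1: 1C, 2H, 1Mg → 0 − 2 − 1 = -3
C2: 3C, 1H → 0 − 1 = -1
C3: 3C, 1H → 0 − 1 = -1
C4: 3C, 1F → 0 + 1 = +1
C5: 3C, 1O → 0 + 1 = +1
C6: 1C, 3N → 0 + 3 = +3
3 carbons (C1, C2, C3) meet the condition.

3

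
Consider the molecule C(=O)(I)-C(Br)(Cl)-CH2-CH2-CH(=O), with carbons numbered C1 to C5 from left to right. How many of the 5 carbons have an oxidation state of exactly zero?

0

Assign +1 per bond to O/N/halogen, −1 per bond to H or an electropositive element, and 0 per bond to carbon. Tallying each carbon:
C1: 1C, 2O, 1I → 0 + 2 + 1 = +3
C2: 2C, 1Cl, 1Br → 0 + 1 + 1 = +2
C3: 2C, 2H → 0 − 2 = -2
C4: 2C, 2H → 0 − 2 = -2
C5: 1C, 1H, 2O → 0 − 1 + 2 = +1
0 carbons meet the condition.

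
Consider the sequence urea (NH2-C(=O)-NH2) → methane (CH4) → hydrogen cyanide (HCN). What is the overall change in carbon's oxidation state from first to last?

Carbon oxidation states along the series — urea: +4, methane: -4, hydrogen cyanide: +2.
Net change = +2 − (+4) = -2.

-2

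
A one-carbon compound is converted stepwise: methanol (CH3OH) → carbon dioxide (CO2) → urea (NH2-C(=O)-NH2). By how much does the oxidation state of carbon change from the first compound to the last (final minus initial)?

Carbon oxidation states along the series — methanol: -2, carbon dioxide: +4, urea: +4.
Net change = +4 − (-2) = +6.

+6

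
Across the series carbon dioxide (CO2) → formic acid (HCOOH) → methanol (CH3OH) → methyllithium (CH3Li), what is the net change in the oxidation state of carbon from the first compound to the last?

-8

Carbon oxidation states along the series — carbon dioxide: +4, formic acid: +2, methanol: -2, methyllithium: -4.
Net change = -4 − (+4) = -8.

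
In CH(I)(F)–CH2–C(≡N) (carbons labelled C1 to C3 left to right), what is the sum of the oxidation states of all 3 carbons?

+2

Bonds to more-electronegative neighbours contribute +1 each, bonds to H or metals contribute −1 each, and C–C bonds contribute 0. Tallying each carbon:
C1: 1C, 1H, 1F, 1I → 0 − 1 + 1 + 1 = +1
C2: 2C, 2H → 0 − 2 = -2
C3: 1C, 3N → 0 + 3 = +3
Sum = +1 − 2 + 3 = +2.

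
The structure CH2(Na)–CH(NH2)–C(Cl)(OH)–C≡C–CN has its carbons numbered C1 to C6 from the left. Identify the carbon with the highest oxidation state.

C6

Tallying each carbon's bonds:
C1: 1C, 2H, 1Na → 0 − 2 − 1 = -3
C2: 2C, 1H, 1N → 0 − 1 + 1 = 0
C3: 2C, 1O, 1Cl → 0 + 1 + 1 = +2
C4: 4C → 0 = 0
C5: 4C → 0 = 0
C6: 1C, 3N → 0 + 3 = +3
The most oxidised carbon is C6 at +3.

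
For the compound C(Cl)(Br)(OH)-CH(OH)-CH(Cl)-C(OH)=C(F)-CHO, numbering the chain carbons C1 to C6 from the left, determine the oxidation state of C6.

C6 has one bond to C (0), one bond to H (-1), a double bond to O (2×+1 = +2).
Oxidation state = 0 − 1 + 2 = +1.

+1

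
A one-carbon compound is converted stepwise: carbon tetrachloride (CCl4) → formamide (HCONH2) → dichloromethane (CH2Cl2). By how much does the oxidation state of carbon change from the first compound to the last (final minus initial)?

-4

Carbon oxidation states along the series — carbon tetrachloride: +4, formamide: +2, dichloromethane: 0.
Net change = 0 − (+4) = -4.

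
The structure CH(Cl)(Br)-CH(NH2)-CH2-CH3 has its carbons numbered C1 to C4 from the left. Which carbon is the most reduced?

Tallying each carbon's bonds:
C1: 1C, 1H, 1Cl, 1Br → 0 − 1 + 1 + 1 = +1
C2: 2C, 1H, 1N → 0 − 1 + 1 = 0
C3: 2C, 2H → 0 − 2 = -2
C4: 1C, 3H → 0 − 3 = -3
The most reduced carbon is C4 at -3.

C4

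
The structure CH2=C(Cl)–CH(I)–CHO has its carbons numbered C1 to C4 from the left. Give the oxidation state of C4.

+1

C4 has one bond to C (0), one bond to H (-1), a double bond to O (2×+1 = +2).
Oxidation state = 0 − 1 + 2 = +1.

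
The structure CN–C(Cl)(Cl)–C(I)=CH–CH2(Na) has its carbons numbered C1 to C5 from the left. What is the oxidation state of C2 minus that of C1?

-1

C2: 2C, 2Cl → 0 + 2 = +2
C1: 1C, 3N → 0 + 3 = +3
Difference: +2 − (+3) = -1.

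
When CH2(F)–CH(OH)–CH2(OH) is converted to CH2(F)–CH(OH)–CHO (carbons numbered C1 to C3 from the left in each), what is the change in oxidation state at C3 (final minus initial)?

Before: C3 has 1 bond to C, 2 bonds to H, 1 bond to O → oxidation state -1.
After: C3 has 1 bond to C, 1 bond to H, 2 bonds to O → oxidation state +1.
Δ = +1 − (-1) = +2, so this is an oxidation at C3.

+2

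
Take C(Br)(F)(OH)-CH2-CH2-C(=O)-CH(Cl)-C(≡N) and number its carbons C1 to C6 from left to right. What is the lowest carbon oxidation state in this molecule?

-2

Assign +1 per bond to O/N/halogen, −1 per bond to H or an electropositive element, and 0 per bond to carbon. Tallying each carbon:
C1: 1C, 1O, 1F, 1Br → 0 + 1 + 1 + 1 = +3
C2: 2C, 2H → 0 − 2 = -2
C3: 2C, 2H → 0 − 2 = -2
C4: 2C, 2O → 0 + 2 = +2
C5: 2C, 1H, 1Cl → 0 − 1 + 1 = 0
C6: 1C, 3N → 0 + 3 = +3
The lowest value is -2.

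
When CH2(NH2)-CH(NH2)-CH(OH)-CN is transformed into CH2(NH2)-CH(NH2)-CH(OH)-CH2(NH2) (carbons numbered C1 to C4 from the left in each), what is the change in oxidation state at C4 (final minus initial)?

-4

Before: C4 has 1 bond to C, 3 bonds to N → oxidation state +3.
After: C4 has 1 bond to C, 2 bonds to H, 1 bond to N → oxidation state -1.
Δ = -1 − (+3) = -4, so this is a reduction at C4.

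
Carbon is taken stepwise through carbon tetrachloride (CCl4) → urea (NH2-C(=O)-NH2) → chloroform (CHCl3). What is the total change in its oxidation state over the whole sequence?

-2

Carbon oxidation states along the series — carbon tetrachloride: +4, urea: +4, chloroform: +2.
Net change = +2 − (+4) = -2.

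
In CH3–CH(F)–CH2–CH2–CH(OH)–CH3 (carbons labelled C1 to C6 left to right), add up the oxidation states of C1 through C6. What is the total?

-10

Assign +1 per bond to O/N/halogen, −1 per bond to H or an electropositive element, and 0 per bond to carbon. Tallying each carbon:
C1: 1C, 3H → 0 − 3 = -3
C2: 2C, 1H, 1F → 0 − 1 + 1 = 0
C3: 2C, 2H → 0 − 2 = -2
C4: 2C, 2H → 0 − 2 = -2
C5: 2C, 1H, 1O → 0 − 1 + 1 = 0
C6: 1C, 3H → 0 − 3 = -3
Sum = -3 + 0 − 2 − 2 + 0 − 3 = -10.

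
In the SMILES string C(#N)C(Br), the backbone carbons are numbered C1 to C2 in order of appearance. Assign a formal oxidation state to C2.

Count +1 for every bond to an atom more electronegative than carbon and −1 for every bond to one less electronegative; C–C bonds are 0.
C2 has one bond to C (0), one bond to H (-1), one bond to H (-1), one bond to Br (+1).
Oxidation state = 0 − 1 − 1 + 1 = -1.

-1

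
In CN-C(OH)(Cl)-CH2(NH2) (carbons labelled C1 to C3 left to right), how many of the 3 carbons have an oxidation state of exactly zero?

0

Tallying each carbon's bonds:
C1: 1C, 3N → 0 + 3 = +3
C2: 2C, 1O, 1Cl → 0 + 1 + 1 = +2
C3: 1C, 2H, 1N → 0 − 2 + 1 = -1
0 carbons meet the condition.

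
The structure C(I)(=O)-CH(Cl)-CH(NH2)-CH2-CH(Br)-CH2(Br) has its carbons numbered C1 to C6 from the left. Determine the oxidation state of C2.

C2 has one bond to C (0), one bond to C (0), one bond to H (-1), one bond to Cl (+1).
Oxidation state = 0 + 0 − 1 + 1 = 0.

0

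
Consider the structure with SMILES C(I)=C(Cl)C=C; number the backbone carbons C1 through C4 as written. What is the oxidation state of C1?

C1 has a double bond to C (2×0 = 0), one bond to H (-1), one bond to I (+1).
Oxidation state = 0 − 1 + 1 = 0.

0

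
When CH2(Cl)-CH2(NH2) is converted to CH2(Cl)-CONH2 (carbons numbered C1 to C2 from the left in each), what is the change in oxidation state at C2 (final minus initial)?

+4

Before: C2 has 1 bond to C, 2 bonds to H, 1 bond to N → oxidation state -1.
After: C2 has 1 bond to C, 2 bonds to O, 1 bond to N → oxidation state +3.
Δ = +3 − (-1) = +4, so this is an oxidation at C2.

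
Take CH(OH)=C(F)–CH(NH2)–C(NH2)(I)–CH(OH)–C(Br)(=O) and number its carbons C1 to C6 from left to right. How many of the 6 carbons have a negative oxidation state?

0

Tallying each carbon's bonds:
C1: 2C, 1H, 1O → 0 − 1 + 1 = 0
C2: 3C, 1F → 0 + 1 = +1
C3: 2C, 1H, 1N → 0 − 1 + 1 = 0
C4: 2C, 1N, 1I → 0 + 1 + 1 = +2
C5: 2C, 1H, 1O → 0 − 1 + 1 = 0
C6: 1C, 2O, 1Br → 0 + 2 + 1 = +3
0 carbons meet the condition.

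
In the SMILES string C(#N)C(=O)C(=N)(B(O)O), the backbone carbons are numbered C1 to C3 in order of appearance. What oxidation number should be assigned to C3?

+1

Each bond to a more electronegative atom (O, N, halogen) counts +1, each bond to a less electronegative atom (H, metal, B, Si) counts −1, and each C–C bond counts 0.
C3 has one bond to C (0), a double bond to N (2×+1 = +2), one bond to B (-1).
Oxidation state = 0 + 2 − 1 = +1.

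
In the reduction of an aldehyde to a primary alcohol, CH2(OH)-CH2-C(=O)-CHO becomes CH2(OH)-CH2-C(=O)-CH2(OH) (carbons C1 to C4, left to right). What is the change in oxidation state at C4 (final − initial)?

Before: C4 has 1 bond to C, 1 bond to H, 2 bonds to O → oxidation state +1.
After: C4 has 1 bond to C, 2 bonds to H, 1 bond to O → oxidation state -1.
Δ = -1 − (+1) = -2, so this is a reduction at C4.

-2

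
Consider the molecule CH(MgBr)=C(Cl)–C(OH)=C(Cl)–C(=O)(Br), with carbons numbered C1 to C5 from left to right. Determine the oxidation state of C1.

-2

Count +1 for every bond to an atom more electronegative than carbon and −1 for every bond to one less electronegative; C–C bonds are 0.
C1 has a double bond to C (2×0 = 0), one bond to Mg (-1), one bond to H (-1).
Oxidation state = 0 − 1 − 1 = -2.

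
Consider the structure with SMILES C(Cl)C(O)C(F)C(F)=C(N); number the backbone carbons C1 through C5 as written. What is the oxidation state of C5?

0

C5 has a double bond to C (2×0 = 0), one bond to H (-1), one bond to N (+1).
Oxidation state = 0 − 1 + 1 = 0.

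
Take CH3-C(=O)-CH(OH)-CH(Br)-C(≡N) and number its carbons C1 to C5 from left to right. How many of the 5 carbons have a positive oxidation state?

Each bond to a more electronegative atom (O, N, halogen) counts +1, each bond to a less electronegative atom (H, metal, B, Si) counts −1, and each C–C bond counts 0. Tallying each carbon:
C1: 1C, 3H → 0 − 3 = -3
C2: 2C, 2O → 0 + 2 = +2
C3: 2C, 1H, 1O → 0 − 1 + 1 = 0
C4: 2C, 1H, 1Br → 0 − 1 + 1 = 0
C5: 1C, 3N → 0 + 3 = +3
2 carbons (C2, C5) meet the condition.

2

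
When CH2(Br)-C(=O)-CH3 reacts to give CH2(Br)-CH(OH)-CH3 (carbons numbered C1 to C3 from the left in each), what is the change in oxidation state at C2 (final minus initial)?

-2

Before: C2 has 2 bonds to C, 2 bonds to O → oxidation state +2.
After: C2 has 2 bonds to C, 1 bond to H, 1 bond to O → oxidation state 0.
Δ = 0 − (+2) = -2, so this is a reduction at C2.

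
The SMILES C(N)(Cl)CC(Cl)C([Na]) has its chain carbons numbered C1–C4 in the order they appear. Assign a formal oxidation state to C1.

Assign +1 per bond to O/N/halogen, −1 per bond to H or an electropositive element, and 0 per bond to carbon.
C1 has one bond to C (0), one bond to N (+1), one bond to Cl (+1), one bond to H (-1).
Oxidation state = 0 + 1 + 1 − 1 = +1.

+1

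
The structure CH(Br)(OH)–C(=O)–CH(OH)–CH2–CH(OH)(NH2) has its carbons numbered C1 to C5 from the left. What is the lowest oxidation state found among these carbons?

Tallying each carbon's bonds:
C1: 1C, 1H, 1O, 1Br → 0 − 1 + 1 + 1 = +1
C2: 2C, 2O → 0 + 2 = +2
C3: 2C, 1H, 1O → 0 − 1 + 1 = 0
C4: 2C, 2H → 0 − 2 = -2
C5: 1C, 1H, 1O, 1N → 0 − 1 + 1 + 1 = +1
The lowest value is -2.

-2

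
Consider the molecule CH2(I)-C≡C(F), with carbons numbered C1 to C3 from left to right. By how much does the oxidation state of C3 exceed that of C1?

C3: 3C, 1F → 0 + 1 = +1
C1: 1C, 2H, 1I → 0 − 2 + 1 = -1
Difference: +1 − (-1) = +2.

+2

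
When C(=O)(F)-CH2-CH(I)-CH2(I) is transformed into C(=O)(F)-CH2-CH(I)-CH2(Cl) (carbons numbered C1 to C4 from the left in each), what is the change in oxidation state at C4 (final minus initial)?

Before: C4 has 1 bond to C, 2 bonds to H, 1 bond to I → oxidation state -1.
After: C4 has 1 bond to C, 2 bonds to H, 1 bond to Cl → oxidation state -1.
Δ = -1 − (-1) = 0, so no net redox change at C4.

0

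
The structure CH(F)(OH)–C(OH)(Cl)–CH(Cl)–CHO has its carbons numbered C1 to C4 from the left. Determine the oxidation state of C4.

+1

C4 has one bond to C (0), one bond to H (-1), a double bond to O (2×+1 = +2).
Oxidation state = 0 − 1 + 2 = +1.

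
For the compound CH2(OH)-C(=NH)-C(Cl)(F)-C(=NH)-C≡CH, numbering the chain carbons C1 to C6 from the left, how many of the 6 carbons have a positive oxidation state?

Bonds to more-electronegative neighbours contribute +1 each, bonds to H or metals contribute −1 each, and C–C bonds contribute 0. Tallying each carbon:
C1: 1C, 2H, 1O → 0 − 2 + 1 = -1
C2: 2C, 2N → 0 + 2 = +2
C3: 2C, 1F, 1Cl → 0 + 1 + 1 = +2
C4: 2C, 2N → 0 + 2 = +2
C5: 4C → 0 = 0
C6: 3C, 1H → 0 − 1 = -1
3 carbons (C2, C3, C4) meet the condition.

3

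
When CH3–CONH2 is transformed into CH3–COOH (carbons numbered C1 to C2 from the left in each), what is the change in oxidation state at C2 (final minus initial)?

Before: C2 has 1 bond to C, 2 bonds to O, 1 bond to N → oxidation state +3.
After: C2 has 1 bond to C, 3 bonds to O → oxidation state +3.
Δ = +3 − (+3) = 0, so no net redox change at C2.

0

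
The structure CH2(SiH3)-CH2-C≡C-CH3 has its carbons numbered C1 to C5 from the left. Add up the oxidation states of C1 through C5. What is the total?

Tallying each carbon's bonds:
C1: 1C, 2H, 1Si → 0 − 2 − 1 = -3
C2: 2C, 2H → 0 − 2 = -2
C3: 4C → 0 = 0
C4: 4C → 0 = 0
C5: 1C, 3H → 0 − 3 = -3
Sum = -3 − 2 + 0 + 0 − 3 = -8.

-8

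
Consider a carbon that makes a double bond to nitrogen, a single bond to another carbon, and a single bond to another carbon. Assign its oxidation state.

+2

The carbon has one bond to C (0), one bond to C (0), a double bond to N (2×+1 = +2).
Oxidation state = 0 + 0 + 2 = +2.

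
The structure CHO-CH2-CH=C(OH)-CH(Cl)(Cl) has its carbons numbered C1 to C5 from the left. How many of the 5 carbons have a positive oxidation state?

3

Each bond to a more electronegative atom (O, N, halogen) counts +1, each bond to a less electronegative atom (H, metal, B, Si) counts −1, and each C–C bond counts 0. Tallying each carbon:
C1: 1C, 1H, 2O → 0 − 1 + 2 = +1
C2: 2C, 2H → 0 − 2 = -2
C3: 3C, 1H → 0 − 1 = -1
C4: 3C, 1O → 0 + 1 = +1
C5: 1C, 1H, 2Cl → 0 − 1 + 2 = +1
3 carbons (C1, C4, C5) meet the condition.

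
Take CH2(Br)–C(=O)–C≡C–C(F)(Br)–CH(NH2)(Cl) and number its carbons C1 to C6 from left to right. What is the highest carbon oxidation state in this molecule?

Bonds to more-electronegative neighbours contribute +1 each, bonds to H or metals contribute −1 each, and C–C bonds contribute 0. Tallying each carbon:
C1: 1C, 2H, 1Br → 0 − 2 + 1 = -1
C2: 2C, 2O → 0 + 2 = +2
C3: 4C → 0 = 0
C4: 4C → 0 = 0
C5: 2C, 1F, 1Br → 0 + 1 + 1 = +2
C6: 1C, 1H, 1N, 1Cl → 0 − 1 + 1 + 1 = +1
The highest value is +2.

+2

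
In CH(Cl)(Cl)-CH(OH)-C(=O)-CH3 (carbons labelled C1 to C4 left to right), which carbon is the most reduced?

C4

Tallying each carbon's bonds:
C1: 1C, 1H, 2Cl → 0 − 1 + 2 = +1
C2: 2C, 1H, 1O → 0 − 1 + 1 = 0
C3: 2C, 2O → 0 + 2 = +2
C4: 1C, 3H → 0 − 3 = -3
The most reduced carbon is C4 at -3.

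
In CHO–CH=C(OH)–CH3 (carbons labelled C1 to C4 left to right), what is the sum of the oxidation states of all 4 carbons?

Tallying each carbon's bonds:
C1: 1C, 1H, 2O → 0 − 1 + 2 = +1
C2: 3C, 1H → 0 − 1 = -1
C3: 3C, 1O → 0 + 1 = +1
C4: 1C, 3H → 0 − 3 = -3
Sum = +1 − 1 + 1 − 3 = -2.

-2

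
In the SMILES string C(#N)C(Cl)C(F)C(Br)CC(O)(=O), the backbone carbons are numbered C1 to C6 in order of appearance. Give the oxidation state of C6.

+3

Assign +1 per bond to O/N/halogen, −1 per bond to H or an electropositive element, and 0 per bond to carbon.
C6 has one bond to C (0), one bond to O (+1), a double bond to O (2×+1 = +2).
Oxidation state = 0 + 1 + 2 = +3.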